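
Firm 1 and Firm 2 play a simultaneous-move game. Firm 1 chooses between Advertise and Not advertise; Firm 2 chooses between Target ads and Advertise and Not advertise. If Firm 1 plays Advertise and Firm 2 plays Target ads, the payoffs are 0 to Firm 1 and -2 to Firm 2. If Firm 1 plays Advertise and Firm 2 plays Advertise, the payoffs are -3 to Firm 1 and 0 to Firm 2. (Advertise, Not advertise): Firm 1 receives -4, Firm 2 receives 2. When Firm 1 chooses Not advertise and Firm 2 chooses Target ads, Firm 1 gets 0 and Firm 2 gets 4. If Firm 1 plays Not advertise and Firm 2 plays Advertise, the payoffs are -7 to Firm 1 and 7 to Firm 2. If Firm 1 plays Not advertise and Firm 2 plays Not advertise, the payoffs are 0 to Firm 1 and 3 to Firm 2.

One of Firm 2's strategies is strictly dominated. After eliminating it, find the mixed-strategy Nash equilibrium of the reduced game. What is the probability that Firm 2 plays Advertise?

Firm 2's strategy Target ads is strictly dominated by Advertise: 0 > -2 and 7 > 4. Eliminate Target ads.
In a mixed equilibrium Firm 1 is indifferent between Advertise and Not advertise; this condition fixes q.
  Firm 1's expected payoff from Advertise: q·(-3) + (1−q)·(-4) = q - 4
  Firm 1's expected payoff from Not advertise: q·(-7) + (1−q)·0 = -7q
  q - 4 = -7q  ⇒  8q = 4  ⇒  q = 1/2.

q = 1/2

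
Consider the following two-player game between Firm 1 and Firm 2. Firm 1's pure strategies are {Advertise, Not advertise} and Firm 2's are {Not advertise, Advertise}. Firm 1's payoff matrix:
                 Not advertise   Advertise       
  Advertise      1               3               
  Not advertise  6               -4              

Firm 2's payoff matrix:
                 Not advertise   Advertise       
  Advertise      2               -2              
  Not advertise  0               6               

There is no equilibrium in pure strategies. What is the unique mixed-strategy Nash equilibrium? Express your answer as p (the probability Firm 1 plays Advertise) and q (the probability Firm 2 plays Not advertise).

Firm 1's mix must leave Firm 2 indifferent between Not advertise and Advertise.
  Firm 2's expected payoff from Not advertise: p·2 + (1−p)·0 = 2p
  Firm 2's expected payoff from Advertise: p·(-2) + (1−p)·6 = -8p + 6
  2p = -8p + 6  ⇒  10p = 6  ⇒  p = 3/5.
In a mixed equilibrium Firm 1 is indifferent between Advertise and Not advertise; this condition fixes q.
  Firm 1's expected payoff from Advertise: q·1 + (1−q)·3 = -2q + 3
  Firm 1's expected payoff from Not advertise: q·6 + (1−q)·(-4) = 10q - 4
  -2q + 3 = 10q - 4  ⇒  -12q = -7  ⇒  q = 7/12.

p = 3/5, q = 7/12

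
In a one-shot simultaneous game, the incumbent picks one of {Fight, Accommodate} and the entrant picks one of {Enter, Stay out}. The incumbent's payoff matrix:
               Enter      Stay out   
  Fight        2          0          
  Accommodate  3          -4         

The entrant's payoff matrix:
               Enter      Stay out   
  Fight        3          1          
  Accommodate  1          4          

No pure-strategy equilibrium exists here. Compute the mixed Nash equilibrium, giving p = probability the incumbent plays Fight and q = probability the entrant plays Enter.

In a mixed equilibrium the entrant is indifferent between Enter and Stay out; this condition fixes p.
  the entrant's payoff from Enter: p·3 + (1−p)·1 = 2p + 1
  the entrant's payoff from Stay out: p·1 + (1−p)·4 = -3p + 4
  2p + 1 = -3p + 4  ⇒  5p = 3  ⇒  p = 3/5.
The entrant's mix must leave the incumbent indifferent between Fight and Accommodate.
  the incumbent's expected payoff from Fight: q·2 + (1−q)·0 = 2q
  the incumbent's expected payoff from Accommodate: q·3 + (1−q)·(-4) = 7q - 4
  2q = 7q - 4  ⇒  -5q = -4  ⇒  q = 4/5.

p = 3/5, q = 4/5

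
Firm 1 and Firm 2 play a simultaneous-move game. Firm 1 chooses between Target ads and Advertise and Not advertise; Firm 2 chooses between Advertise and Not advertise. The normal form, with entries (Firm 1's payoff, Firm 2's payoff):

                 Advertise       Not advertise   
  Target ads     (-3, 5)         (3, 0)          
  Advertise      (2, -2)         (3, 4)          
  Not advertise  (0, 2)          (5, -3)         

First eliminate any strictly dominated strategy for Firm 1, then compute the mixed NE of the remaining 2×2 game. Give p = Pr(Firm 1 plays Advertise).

p = 5/11

Firm 1's strategy Target ads is strictly dominated by Not advertise: 0 > -3 and 5 > 3. Eliminate Target ads.
Firm 2's indifference between Advertise and Not advertise determines Firm 1's mixing probability p:
  Firm 2's payoff to Advertise: p·(-2) + (1−p)·2 = -4p + 2
  Firm 2's payoff to Not advertise: p·4 + (1−p)·(-3) = 7p - 3
  -4p + 2 = 7p - 3  ⇒  -11p = -5  ⇒  p = 5/11.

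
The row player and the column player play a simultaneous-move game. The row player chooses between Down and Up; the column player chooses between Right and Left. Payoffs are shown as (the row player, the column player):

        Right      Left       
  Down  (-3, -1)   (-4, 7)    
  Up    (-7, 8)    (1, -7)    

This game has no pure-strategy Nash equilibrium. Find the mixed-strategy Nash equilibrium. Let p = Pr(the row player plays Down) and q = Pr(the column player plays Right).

p = 15/23, q = 5/9

Set the column player's expected payoff from Right equal to that from Left:
  the column player's payoff from Right: p·(-1) + (1−p)·8 = -9p + 8
  the column player's payoff from Left: p·7 + (1−p)·(-7) = 14p - 7
  -9p + 8 = 14p - 7  ⇒  -23p = -15  ⇒  p = 15/23.
The row player's indifference between Down and Up determines the column player's mixing probability q:
  the row player's payoff to Down: q·(-3) + (1−q)·(-4) = q - 4
  the row player's payoff to Up: q·(-7) + (1−q)·1 = -8q + 1
  q - 4 = -8q + 1  ⇒  9q = 5  ⇒  q = 5/9.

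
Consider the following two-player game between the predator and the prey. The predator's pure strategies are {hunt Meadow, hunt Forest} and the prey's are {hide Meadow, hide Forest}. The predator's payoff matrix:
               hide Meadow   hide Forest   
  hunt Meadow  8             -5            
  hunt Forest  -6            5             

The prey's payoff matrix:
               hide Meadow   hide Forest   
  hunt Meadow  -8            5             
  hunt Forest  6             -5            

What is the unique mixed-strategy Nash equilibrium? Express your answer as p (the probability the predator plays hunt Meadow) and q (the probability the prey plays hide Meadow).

p = 11/24, q = 5/12

For the prey to be willing to mix, the prey must be indifferent between hide Meadow and hide Forest, which pins down the predator's mix.
  the prey's payoff from hide Meadow: p·(-8) + (1−p)·6 = -14p + 6
  the prey's payoff from hide Forest: p·5 + (1−p)·(-5) = 10p - 5
  -14p + 6 = 10p - 5  ⇒  -24p = -11  ⇒  p = 11/24.
The prey's mix must leave the predator indifferent between hunt Meadow and hunt Forest.
  the predator's expected payoff from hunt Meadow: q·8 + (1−q)·(-5) = 13q - 5
  the predator's expected payoff from hunt Forest: q·(-6) + (1−q)·5 = -11q + 5
  13q - 5 = -11q + 5  ⇒  24q = 10  ⇒  q = 5/12.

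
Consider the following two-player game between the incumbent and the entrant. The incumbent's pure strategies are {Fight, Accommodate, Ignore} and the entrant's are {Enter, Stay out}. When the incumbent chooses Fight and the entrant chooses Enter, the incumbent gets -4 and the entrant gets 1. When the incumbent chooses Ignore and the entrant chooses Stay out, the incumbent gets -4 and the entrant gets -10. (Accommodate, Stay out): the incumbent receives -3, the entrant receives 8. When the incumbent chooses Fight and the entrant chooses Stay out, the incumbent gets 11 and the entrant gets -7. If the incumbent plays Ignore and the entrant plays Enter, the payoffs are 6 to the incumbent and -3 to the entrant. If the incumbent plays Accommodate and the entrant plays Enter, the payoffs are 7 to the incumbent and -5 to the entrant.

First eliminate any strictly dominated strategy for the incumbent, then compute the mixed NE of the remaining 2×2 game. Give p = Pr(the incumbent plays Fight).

The incumbent's strategy Ignore is strictly dominated by Accommodate: 7 > 6 and -3 > -4. Eliminate Ignore.
In a mixed equilibrium the entrant is indifferent between Enter and Stay out; this condition fixes p.
  the entrant's payoff to Enter: p·1 + (1−p)·(-5) = 6p - 5
  the entrant's payoff to Stay out: p·(-7) + (1−p)·8 = -15p + 8
  6p - 5 = -15p + 8  ⇒  21p = 13  ⇒  p = 13/21.

p = 13/21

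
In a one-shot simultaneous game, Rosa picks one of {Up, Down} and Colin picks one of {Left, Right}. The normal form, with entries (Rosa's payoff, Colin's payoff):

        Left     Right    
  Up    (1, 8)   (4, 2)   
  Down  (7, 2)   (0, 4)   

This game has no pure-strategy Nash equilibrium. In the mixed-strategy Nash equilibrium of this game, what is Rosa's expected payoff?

14/5

For Rosa to be willing to mix, Rosa must be indifferent between Up and Down, which pins down Colin's mix.
  Rosa's payoff to Up: q·1 + (1−q)·4 = -3q + 4
  Rosa's payoff to Down: q·7 + (1−q)·0 = 7q
  -3q + 4 = 7q  ⇒  -10q = -4  ⇒  q = 2/5.
At equilibrium Rosa is indifferent across rows, so Rosa's payoff equals the payoff from Up: (2/5)·1 + (3/5)·4 = 14/5.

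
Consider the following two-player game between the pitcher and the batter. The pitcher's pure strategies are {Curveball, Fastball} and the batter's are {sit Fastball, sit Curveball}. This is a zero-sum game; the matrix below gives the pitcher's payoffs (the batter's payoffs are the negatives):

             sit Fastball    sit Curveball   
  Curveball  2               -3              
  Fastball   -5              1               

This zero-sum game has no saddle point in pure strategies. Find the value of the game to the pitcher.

v = -13/11

Set the pitcher's expected payoff from Curveball equal to that from Fastball:
  the pitcher's expected payoff from Curveball: q·2 + (1−q)·(-3) = 5q - 3
  the pitcher's expected payoff from Fastball: q·(-5) + (1−q)·1 = -6q + 1
  5q - 3 = -6q + 1  ⇒  11q = 4  ⇒  q = 4/11.
The value is the pitcher's expected payoff against this mix (using Curveball): (4/11)·2 + (7/11)·(-3) = -13/11.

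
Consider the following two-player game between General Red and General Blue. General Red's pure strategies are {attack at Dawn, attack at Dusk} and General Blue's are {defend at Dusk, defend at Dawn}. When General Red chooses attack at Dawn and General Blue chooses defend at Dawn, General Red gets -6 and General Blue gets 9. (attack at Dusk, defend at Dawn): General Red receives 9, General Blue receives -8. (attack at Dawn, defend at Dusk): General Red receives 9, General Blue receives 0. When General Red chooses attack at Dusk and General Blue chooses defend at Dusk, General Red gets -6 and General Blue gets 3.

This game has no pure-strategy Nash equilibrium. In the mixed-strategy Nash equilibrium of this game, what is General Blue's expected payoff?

27/20

Set General Blue's expected payoff from defend at Dusk equal to that from defend at Dawn:
  General Blue's payoff from defend at Dusk: p·0 + (1−p)·3 = -3p + 3
  General Blue's payoff from defend at Dawn: p·9 + (1−p)·(-8) = 17p - 8
  -3p + 3 = 17p - 8  ⇒  -20p = -11  ⇒  p = 11/20.
At equilibrium General Blue is indifferent across columns, so General Blue's payoff equals the payoff from defend at Dusk: (11/20)·0 + (9/20)·3 = 27/20.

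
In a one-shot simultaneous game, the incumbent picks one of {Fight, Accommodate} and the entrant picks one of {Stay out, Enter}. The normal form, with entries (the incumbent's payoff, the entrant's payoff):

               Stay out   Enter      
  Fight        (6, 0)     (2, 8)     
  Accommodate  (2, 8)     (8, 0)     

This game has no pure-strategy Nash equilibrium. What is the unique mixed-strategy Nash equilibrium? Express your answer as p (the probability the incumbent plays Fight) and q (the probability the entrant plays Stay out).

p = 1/2, q = 3/5

Set the entrant's expected payoff from Stay out equal to that from Enter:
  the entrant's payoff from Stay out: p·0 + (1−p)·8 = -8p + 8
  the entrant's payoff from Enter: p·8 + (1−p)·0 = 8p
  -8p + 8 = 8p  ⇒  -16p = -8  ⇒  p = 1/2.
In a mixed equilibrium the incumbent is indifferent between Fight and Accommodate; this condition fixes q.
  the incumbent's expected payoff from Fight: q·6 + (1−q)·2 = 4q + 2
  the incumbent's expected payoff from Accommodate: q·2 + (1−q)·8 = -6q + 8
  4q + 2 = -6q + 8  ⇒  10q = 6  ⇒  q = 3/5.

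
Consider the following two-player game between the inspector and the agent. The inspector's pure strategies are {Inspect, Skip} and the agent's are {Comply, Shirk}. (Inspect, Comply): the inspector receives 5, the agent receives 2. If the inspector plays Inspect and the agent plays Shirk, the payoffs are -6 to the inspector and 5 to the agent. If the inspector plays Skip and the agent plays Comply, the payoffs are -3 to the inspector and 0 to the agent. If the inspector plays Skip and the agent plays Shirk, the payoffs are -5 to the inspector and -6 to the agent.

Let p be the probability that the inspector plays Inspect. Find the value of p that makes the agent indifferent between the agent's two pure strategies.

p = 2/3

The inspector's mix must leave the agent indifferent between Comply and Shirk.
  the agent's payoff from Comply: p·2 + (1−p)·0 = 2p
  the agent's payoff from Shirk: p·5 + (1−p)·(-6) = 11p - 6
  2p = 11p - 6  ⇒  -9p = -6  ⇒  p = 2/3.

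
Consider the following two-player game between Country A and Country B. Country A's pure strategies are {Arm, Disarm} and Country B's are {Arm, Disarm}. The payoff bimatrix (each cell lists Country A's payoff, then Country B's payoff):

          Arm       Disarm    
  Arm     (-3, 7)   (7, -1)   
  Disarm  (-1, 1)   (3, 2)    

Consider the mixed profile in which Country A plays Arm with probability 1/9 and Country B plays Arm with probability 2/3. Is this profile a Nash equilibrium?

Yes

Check Country B's indifference given Country A's mix p = 1/9:
  payoff from Arm = 5/3; payoff from Disarm = 5/3 — equal.
Check Country A's indifference given Country B's mix q = 2/3:
  payoff from Arm = 1/3; payoff from Disarm = 1/3 — equal.
Both players are indifferent, so neither can profitably deviate.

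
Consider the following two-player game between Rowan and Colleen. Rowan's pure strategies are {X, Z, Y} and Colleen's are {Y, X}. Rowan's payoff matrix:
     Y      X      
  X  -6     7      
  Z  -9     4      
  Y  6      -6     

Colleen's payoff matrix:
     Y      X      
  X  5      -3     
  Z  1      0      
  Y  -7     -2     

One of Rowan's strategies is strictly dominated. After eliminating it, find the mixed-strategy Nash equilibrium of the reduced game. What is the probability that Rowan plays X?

p = 5/13

Rowan's strategy Z is strictly dominated by X: -6 > -9 and 7 > 4. Eliminate Z.
For Colleen to be willing to mix, Colleen must be indifferent between Y and X, which pins down Rowan's mix.
  Colleen's expected payoff from Y: p·5 + (1−p)·(-7) = 12p - 7
  Colleen's expected payoff from X: p·(-3) + (1−p)·(-2) = -p - 2
  12p - 7 = -p - 2  ⇒  13p = 5  ⇒  p = 5/13.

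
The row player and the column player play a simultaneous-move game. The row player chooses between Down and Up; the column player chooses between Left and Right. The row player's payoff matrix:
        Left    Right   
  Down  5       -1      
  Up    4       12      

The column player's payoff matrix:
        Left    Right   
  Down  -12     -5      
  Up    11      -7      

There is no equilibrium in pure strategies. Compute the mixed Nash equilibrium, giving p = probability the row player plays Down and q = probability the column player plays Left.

Set the column player's expected payoff from Left equal to that from Right:
  the column player's payoff from Left: p·(-12) + (1−p)·11 = -23p + 11
  the column player's payoff from Right: p·(-5) + (1−p)·(-7) = 2p - 7
  -23p + 11 = 2p - 7  ⇒  -25p = -18  ⇒  p = 18/25.
For the row player to be willing to mix, the row player must be indifferent between Down and Up, which pins down the column player's mix.
  the row player's payoff to Down: q·5 + (1−q)·(-1) = 6q - 1
  the row player's payoff to Up: q·4 + (1−q)·12 = -8q + 12
  6q - 1 = -8q + 12  ⇒  14q = 13  ⇒  q = 13/14.

p = 18/25, q = 13/14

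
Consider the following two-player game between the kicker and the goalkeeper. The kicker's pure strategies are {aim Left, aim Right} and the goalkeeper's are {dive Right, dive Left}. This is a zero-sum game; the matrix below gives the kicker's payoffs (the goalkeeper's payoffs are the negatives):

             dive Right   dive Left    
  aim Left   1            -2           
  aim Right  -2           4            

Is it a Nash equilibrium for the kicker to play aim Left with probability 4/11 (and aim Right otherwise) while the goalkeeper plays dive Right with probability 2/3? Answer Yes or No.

Given the kicker's mix p = 4/11, the goalkeeper's payoff from dive Right is 10/11 but from dive Left is -20/11. The goalkeeper strictly prefers dive Right, so the goalkeeper would not mix.
So the proposed profile is not a Nash equilibrium.

No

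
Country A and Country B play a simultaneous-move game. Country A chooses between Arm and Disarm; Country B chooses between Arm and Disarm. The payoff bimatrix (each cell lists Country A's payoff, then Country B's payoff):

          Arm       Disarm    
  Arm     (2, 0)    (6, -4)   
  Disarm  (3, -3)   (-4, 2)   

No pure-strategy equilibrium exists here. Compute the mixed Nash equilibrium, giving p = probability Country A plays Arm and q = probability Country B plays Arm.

p = 5/9, q = 10/11

For Country B to be willing to mix, Country B must be indifferent between Arm and Disarm, which pins down Country A's mix.
  Country B's payoff from Arm: p·0 + (1−p)·(-3) = 3p - 3
  Country B's payoff from Disarm: p·(-4) + (1−p)·2 = -6p + 2
  3p - 3 = -6p + 2  ⇒  9p = 5  ⇒  p = 5/9.
Set Country A's expected payoff from Arm equal to that from Disarm:
  Country A's payoff from Arm: q·2 + (1−q)·6 = -4q + 6
  Country A's payoff from Disarm: q·3 + (1−q)·(-4) = 7q - 4
  -4q + 6 = 7q - 4  ⇒  -11q = -10  ⇒  q = 10/11.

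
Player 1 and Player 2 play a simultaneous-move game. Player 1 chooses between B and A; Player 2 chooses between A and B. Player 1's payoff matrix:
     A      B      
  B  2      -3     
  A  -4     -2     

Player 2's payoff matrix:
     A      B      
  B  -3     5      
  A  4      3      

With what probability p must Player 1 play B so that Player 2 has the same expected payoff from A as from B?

Player 1's mix must leave Player 2 indifferent between A and B.
  Player 2's expected payoff from A: p·(-3) + (1−p)·4 = -7p + 4
  Player 2's expected payoff from B: p·5 + (1−p)·3 = 2p + 3
  -7p + 4 = 2p + 3  ⇒  -9p = -1  ⇒  p = 1/9.

p = 1/9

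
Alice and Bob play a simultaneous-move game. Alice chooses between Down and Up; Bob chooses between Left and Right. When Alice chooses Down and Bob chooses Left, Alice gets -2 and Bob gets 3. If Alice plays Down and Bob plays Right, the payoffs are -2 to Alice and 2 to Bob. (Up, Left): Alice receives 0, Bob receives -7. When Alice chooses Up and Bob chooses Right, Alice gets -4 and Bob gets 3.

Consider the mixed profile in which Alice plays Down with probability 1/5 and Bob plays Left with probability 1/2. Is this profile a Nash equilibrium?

No

Given Alice's mix p = 1/5, Bob's payoff from Left is -5 but from Right is 14/5. Bob strictly prefers Right, so Bob would not mix.
So the proposed profile is not a Nash equilibrium.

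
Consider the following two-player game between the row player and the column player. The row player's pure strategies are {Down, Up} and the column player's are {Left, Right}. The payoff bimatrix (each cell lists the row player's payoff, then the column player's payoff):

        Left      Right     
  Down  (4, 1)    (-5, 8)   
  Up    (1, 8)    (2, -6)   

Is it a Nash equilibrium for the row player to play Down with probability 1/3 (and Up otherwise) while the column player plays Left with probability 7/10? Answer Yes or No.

No

Given the row player's mix p = 1/3, the column player's payoff from Left is 17/3 but from Right is -4/3. The column player strictly prefers Left, so the column player would not mix.
So the proposed profile is not a Nash equilibrium.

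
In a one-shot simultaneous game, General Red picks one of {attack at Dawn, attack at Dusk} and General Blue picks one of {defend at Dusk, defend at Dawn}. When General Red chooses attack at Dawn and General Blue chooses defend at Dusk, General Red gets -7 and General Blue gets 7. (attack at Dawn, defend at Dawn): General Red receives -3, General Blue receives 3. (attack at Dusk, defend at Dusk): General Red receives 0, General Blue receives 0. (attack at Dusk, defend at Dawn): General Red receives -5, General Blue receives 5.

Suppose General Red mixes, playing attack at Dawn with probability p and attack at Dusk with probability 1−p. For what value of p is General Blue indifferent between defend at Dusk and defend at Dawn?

p = 5/9

General Blue's indifference between defend at Dusk and defend at Dawn determines General Red's mixing probability p:
  General Blue's payoff to defend at Dusk: p·7 + (1−p)·0 = 7p
  General Blue's payoff to defend at Dawn: p·3 + (1−p)·5 = -2p + 5
  7p = -2p + 5  ⇒  9p = 5  ⇒  p = 5/9.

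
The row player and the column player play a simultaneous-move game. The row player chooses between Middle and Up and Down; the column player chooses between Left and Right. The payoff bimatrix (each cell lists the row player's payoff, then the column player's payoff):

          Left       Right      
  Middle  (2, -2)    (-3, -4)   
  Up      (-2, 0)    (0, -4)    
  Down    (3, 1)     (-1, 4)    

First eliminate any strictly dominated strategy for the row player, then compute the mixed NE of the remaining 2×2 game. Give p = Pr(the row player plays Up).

The row player's strategy Middle is strictly dominated by Down: 3 > 2 and -1 > -3. Eliminate Middle.
In a mixed equilibrium the column player is indifferent between Left and Right; this condition fixes p.
  the column player's payoff to Left: p·0 + (1−p)·1 = -p + 1
  the column player's payoff to Right: p·(-4) + (1−p)·4 = -8p + 4
  -p + 1 = -8p + 4  ⇒  7p = 3  ⇒  p = 3/7.

p = 3/7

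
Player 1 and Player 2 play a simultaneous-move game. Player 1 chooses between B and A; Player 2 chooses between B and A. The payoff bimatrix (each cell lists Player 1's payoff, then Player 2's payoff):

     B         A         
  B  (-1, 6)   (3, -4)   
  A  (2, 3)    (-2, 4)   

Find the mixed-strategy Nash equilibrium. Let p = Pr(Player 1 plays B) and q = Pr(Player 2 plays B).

p = 1/11, q = 5/8

Set Player 2's expected payoff from B equal to that from A:
  Player 2's payoff from B: p·6 + (1−p)·3 = 3p + 3
  Player 2's payoff from A: p·(-4) + (1−p)·4 = -8p + 4
  3p + 3 = -8p + 4  ⇒  11p = 1  ⇒  p = 1/11.
In a mixed equilibrium Player 1 is indifferent between B and A; this condition fixes q.
  Player 1's payoff to B: q·(-1) + (1−q)·3 = -4q + 3
  Player 1's payoff to A: q·2 + (1−q)·(-2) = 4q - 2
  -4q + 3 = 4q - 2  ⇒  -8q = -5  ⇒  q = 5/8.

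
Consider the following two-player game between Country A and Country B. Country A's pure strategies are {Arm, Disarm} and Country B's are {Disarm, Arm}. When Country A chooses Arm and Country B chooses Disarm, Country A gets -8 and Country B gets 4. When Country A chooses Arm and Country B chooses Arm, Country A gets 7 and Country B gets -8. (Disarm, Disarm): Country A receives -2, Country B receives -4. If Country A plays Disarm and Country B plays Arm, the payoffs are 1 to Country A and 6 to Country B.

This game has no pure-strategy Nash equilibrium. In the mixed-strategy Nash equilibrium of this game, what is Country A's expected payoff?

For Country A to be willing to mix, Country A must be indifferent between Arm and Disarm, which pins down Country B's mix.
  Country A's payoff from Arm: q·(-8) + (1−q)·7 = -15q + 7
  Country A's payoff from Disarm: q·(-2) + (1−q)·1 = -3q + 1
  -15q + 7 = -3q + 1  ⇒  -12q = -6  ⇒  q = 1/2.
At equilibrium Country A is indifferent across rows, so Country A's payoff equals the payoff from Arm: (1/2)·(-8) + (1/2)·7 = -1/2.

-1/2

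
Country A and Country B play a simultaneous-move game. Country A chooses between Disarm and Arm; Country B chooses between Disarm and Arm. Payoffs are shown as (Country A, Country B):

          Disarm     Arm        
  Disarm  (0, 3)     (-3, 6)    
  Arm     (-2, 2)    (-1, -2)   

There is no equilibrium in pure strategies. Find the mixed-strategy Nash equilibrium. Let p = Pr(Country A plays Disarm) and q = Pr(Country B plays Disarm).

For Country B to be willing to mix, Country B must be indifferent between Disarm and Arm, which pins down Country A's mix.
  Country B's expected payoff from Disarm: p·3 + (1−p)·2 = p + 2
  Country B's expected payoff from Arm: p·6 + (1−p)·(-2) = 8p - 2
  p + 2 = 8p - 2  ⇒  -7p = -4  ⇒  p = 4/7.
In a mixed equilibrium Country A is indifferent between Disarm and Arm; this condition fixes q.
  Country A's payoff from Disarm: q·0 + (1−q)·(-3) = 3q - 3
  Country A's payoff from Arm: q·(-2) + (1−q)·(-1) = -q - 1
  3q - 3 = -q - 1  ⇒  4q = 2  ⇒  q = 1/2.

p = 4/7, q = 1/2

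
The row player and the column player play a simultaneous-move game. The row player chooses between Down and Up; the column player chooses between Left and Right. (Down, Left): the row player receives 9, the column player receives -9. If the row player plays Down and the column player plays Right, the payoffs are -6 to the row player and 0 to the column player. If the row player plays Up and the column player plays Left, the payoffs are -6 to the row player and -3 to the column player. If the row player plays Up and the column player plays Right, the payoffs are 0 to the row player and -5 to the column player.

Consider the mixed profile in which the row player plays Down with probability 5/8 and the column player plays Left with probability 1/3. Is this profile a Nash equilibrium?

Given the row player's mix p = 5/8, the column player's payoff from Left is -27/4 but from Right is -15/8. The column player strictly prefers Right, so the column player would not mix.
So the proposed profile is not a Nash equilibrium.

No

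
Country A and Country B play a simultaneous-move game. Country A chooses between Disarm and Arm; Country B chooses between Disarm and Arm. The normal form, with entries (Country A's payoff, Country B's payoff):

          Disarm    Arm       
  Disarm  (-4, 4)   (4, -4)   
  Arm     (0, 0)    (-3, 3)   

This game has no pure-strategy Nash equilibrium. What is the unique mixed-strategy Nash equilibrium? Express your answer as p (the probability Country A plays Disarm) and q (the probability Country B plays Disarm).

Country B's indifference between Disarm and Arm determines Country A's mixing probability p:
  Country B's payoff from Disarm: p·4 + (1−p)·0 = 4p
  Country B's payoff from Arm: p·(-4) + (1−p)·3 = -7p + 3
  4p = -7p + 3  ⇒  11p = 3  ⇒  p = 3/11.
For Country A to be willing to mix, Country A must be indifferent between Disarm and Arm, which pins down Country B's mix.
  Country A's payoff from Disarm: q·(-4) + (1−q)·4 = -8q + 4
  Country A's payoff from Arm: q·0 + (1−q)·(-3) = 3q - 3
  -8q + 4 = 3q - 3  ⇒  -11q = -7  ⇒  q = 7/11.

p = 3/11, q = 7/11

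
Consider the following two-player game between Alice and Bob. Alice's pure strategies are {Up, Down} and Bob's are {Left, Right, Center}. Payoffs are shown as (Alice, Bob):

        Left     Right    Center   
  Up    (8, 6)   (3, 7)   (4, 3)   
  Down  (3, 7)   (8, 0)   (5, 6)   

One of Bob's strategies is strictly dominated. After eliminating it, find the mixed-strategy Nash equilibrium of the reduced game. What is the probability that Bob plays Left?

Bob's strategy Center is strictly dominated by Left: 6 > 3 and 7 > 6. Eliminate Center.
Bob's mix must leave Alice indifferent between Up and Down.
  Alice's payoff to Up: q·8 + (1−q)·3 = 5q + 3
  Alice's payoff to Down: q·3 + (1−q)·8 = -5q + 8
  5q + 3 = -5q + 8  ⇒  10q = 5  ⇒  q = 1/2.

q = 1/2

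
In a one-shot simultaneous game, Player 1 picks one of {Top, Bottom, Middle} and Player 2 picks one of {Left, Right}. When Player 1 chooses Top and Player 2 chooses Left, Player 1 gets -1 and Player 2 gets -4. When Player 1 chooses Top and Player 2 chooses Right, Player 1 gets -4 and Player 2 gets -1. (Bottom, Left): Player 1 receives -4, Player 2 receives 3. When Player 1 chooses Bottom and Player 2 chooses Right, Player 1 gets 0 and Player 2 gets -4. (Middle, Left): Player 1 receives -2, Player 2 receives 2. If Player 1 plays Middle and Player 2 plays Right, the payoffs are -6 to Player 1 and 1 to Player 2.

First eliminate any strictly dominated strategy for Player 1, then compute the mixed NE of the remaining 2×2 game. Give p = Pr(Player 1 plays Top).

p = 7/10

Player 1's strategy Middle is strictly dominated by Top: -1 > -2 and -4 > -6. Eliminate Middle.
Player 1's mix must leave Player 2 indifferent between Left and Right.
  Player 2's expected payoff from Left: p·(-4) + (1−p)·3 = -7p + 3
  Player 2's expected payoff from Right: p·(-1) + (1−p)·(-4) = 3p - 4
  -7p + 3 = 3p - 4  ⇒  -10p = -7  ⇒  p = 7/10.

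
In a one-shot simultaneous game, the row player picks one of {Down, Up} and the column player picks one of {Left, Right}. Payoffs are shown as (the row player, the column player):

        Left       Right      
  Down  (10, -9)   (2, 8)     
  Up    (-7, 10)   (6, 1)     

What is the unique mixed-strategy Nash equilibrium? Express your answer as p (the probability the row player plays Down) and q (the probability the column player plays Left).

p = 9/26, q = 4/21

Set the column player's expected payoff from Left equal to that from Right:
  the column player's payoff from Left: p·(-9) + (1−p)·10 = -19p + 10
  the column player's payoff from Right: p·8 + (1−p)·1 = 7p + 1
  -19p + 10 = 7p + 1  ⇒  -26p = -9  ⇒  p = 9/26.
The column player's mix must leave the row player indifferent between Down and Up.
  the row player's payoff to Down: q·10 + (1−q)·2 = 8q + 2
  the row player's payoff to Up: q·(-7) + (1−q)·6 = -13q + 6
  8q + 2 = -13q + 6  ⇒  21q = 4  ⇒  q = 4/21.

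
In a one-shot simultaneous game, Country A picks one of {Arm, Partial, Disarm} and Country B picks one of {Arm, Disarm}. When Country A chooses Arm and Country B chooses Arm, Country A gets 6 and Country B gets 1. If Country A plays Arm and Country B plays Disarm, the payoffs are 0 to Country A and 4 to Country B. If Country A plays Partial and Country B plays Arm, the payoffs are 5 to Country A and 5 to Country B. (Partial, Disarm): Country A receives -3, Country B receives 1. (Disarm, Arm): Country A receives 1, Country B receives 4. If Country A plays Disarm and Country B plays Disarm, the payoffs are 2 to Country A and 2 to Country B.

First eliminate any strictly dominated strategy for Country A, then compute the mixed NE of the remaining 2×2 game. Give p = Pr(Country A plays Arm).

p = 2/5

Country A's strategy Partial is strictly dominated by Arm: 6 > 5 and 0 > -3. Eliminate Partial.
In a mixed equilibrium Country B is indifferent between Arm and Disarm; this condition fixes p.
  Country B's payoff to Arm: p·1 + (1−p)·4 = -3p + 4
  Country B's payoff to Disarm: p·4 + (1−p)·2 = 2p + 2
  -3p + 4 = 2p + 2  ⇒  -5p = -2  ⇒  p = 2/5.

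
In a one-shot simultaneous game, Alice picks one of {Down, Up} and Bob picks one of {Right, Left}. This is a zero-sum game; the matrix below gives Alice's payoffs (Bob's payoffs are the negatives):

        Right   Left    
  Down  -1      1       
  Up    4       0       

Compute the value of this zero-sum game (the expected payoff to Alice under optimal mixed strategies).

v = 2/3

Bob's mix must leave Alice indifferent between Down and Up.
  Alice's payoff to Down: q·(-1) + (1−q)·1 = -2q + 1
  Alice's payoff to Up: q·4 + (1−q)·0 = 4q
  -2q + 1 = 4q  ⇒  -6q = -1  ⇒  q = 1/6.
The value is Alice's expected payoff against this mix (using Down): (1/6)·(-1) + (5/6)·1 = 2/3.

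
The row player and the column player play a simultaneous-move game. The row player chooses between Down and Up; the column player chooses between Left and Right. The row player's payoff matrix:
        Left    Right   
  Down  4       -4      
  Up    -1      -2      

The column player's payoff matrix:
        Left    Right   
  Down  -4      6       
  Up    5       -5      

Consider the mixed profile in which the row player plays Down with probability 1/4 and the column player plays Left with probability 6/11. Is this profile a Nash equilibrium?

Given the row player's mix p = 1/4, the column player's payoff from Left is 11/4 but from Right is -9/4. The column player strictly prefers Left, so the column player would not mix.
So the proposed profile is not a Nash equilibrium.

No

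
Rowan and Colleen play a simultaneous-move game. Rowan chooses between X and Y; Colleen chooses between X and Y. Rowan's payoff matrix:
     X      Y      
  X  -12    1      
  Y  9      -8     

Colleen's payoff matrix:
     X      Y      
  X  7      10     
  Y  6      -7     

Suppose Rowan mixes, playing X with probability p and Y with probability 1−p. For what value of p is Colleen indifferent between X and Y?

p = 13/16

Colleen's indifference between X and Y determines Rowan's mixing probability p:
  Colleen's expected payoff from X: p·7 + (1−p)·6 = p + 6
  Colleen's expected payoff from Y: p·10 + (1−p)·(-7) = 17p - 7
  p + 6 = 17p - 7  ⇒  -16p = -13  ⇒  p = 13/16.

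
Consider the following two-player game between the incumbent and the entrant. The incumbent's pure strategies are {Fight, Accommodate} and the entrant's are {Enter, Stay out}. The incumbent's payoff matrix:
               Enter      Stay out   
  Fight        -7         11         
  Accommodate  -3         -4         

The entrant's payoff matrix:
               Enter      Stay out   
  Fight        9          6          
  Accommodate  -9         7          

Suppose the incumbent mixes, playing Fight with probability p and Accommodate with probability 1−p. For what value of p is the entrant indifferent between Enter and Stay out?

p = 16/19

The entrant's indifference between Enter and Stay out determines the incumbent's mixing probability p:
  the entrant's payoff to Enter: p·9 + (1−p)·(-9) = 18p - 9
  the entrant's payoff to Stay out: p·6 + (1−p)·7 = -p + 7
  18p - 9 = -p + 7  ⇒  19p = 16  ⇒  p = 16/19.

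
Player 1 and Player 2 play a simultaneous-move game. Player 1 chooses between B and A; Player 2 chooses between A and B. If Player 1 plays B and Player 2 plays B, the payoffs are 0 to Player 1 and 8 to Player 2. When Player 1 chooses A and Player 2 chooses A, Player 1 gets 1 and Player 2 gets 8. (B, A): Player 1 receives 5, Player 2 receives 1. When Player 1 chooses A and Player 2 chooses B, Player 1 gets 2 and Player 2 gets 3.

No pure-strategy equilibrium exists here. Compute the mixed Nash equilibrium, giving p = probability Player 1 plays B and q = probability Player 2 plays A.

In a mixed equilibrium Player 2 is indifferent between A and B; this condition fixes p.
  Player 2's payoff from A: p·1 + (1−p)·8 = -7p + 8
  Player 2's payoff from B: p·8 + (1−p)·3 = 5p + 3
  -7p + 8 = 5p + 3  ⇒  -12p = -5  ⇒  p = 5/12.
Player 1's indifference between B and A determines Player 2's mixing probability q:
  Player 1's expected payoff from B: q·5 + (1−q)·0 = 5q
  Player 1's expected payoff from A: q·1 + (1−q)·2 = -q + 2
  5q = -q + 2  ⇒  6q = 2  ⇒  q = 1/3.

p = 5/12, q = 1/3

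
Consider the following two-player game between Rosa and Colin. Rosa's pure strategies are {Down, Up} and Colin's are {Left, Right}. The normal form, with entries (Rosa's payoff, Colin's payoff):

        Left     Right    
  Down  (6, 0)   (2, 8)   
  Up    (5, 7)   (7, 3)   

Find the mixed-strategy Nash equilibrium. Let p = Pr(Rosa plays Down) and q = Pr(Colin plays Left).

p = 1/3, q = 5/6

Rosa's mix must leave Colin indifferent between Left and Right.
  Colin's payoff from Left: p·0 + (1−p)·7 = -7p + 7
  Colin's payoff from Right: p·8 + (1−p)·3 = 5p + 3
  -7p + 7 = 5p + 3  ⇒  -12p = -4  ⇒  p = 1/3.
Rosa's indifference between Down and Up determines Colin's mixing probability q:
  Rosa's payoff to Down: q·6 + (1−q)·2 = 4q + 2
  Rosa's payoff to Up: q·5 + (1−q)·7 = -2q + 7
  4q + 2 = -2q + 7  ⇒  6q = 5  ⇒  q = 5/6.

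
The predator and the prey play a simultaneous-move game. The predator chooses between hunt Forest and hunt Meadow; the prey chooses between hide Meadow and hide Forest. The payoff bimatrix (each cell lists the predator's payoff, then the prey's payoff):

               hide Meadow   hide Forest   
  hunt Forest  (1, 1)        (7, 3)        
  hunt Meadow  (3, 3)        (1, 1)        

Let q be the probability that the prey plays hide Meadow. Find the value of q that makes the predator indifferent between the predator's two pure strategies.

The predator's indifference between hunt Forest and hunt Meadow determines the prey's mixing probability q:
  the predator's expected payoff from hunt Forest: q·1 + (1−q)·7 = -6q + 7
  the predator's expected payoff from hunt Meadow: q·3 + (1−q)·1 = 2q + 1
  -6q + 7 = 2q + 1  ⇒  -8q = -6  ⇒  q = 3/4.

q = 3/4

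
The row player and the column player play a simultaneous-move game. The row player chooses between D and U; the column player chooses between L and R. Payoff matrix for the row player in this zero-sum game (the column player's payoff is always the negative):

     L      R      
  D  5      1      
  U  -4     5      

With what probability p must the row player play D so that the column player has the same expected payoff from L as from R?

p = 9/13

Set the column player's expected payoff from L equal to that from R:
  the column player's payoff to L: p·(-5) + (1−p)·4 = -9p + 4
  the column player's payoff to R: p·(-1) + (1−p)·(-5) = 4p - 5
  -9p + 4 = 4p - 5  ⇒  -13p = -9  ⇒  p = 9/13.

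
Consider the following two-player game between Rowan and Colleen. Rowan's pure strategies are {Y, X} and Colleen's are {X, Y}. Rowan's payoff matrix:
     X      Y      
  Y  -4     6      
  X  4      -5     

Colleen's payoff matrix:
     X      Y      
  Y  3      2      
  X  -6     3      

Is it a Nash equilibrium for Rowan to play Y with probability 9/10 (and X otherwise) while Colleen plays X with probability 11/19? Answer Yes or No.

Yes

Check Colleen's indifference given Rowan's mix p = 9/10:
  payoff from X = 21/10; payoff from Y = 21/10 — equal.
Check Rowan's indifference given Colleen's mix q = 11/19:
  payoff from Y = 4/19; payoff from X = 4/19 — equal.
Both players are indifferent, so neither can profitably deviate.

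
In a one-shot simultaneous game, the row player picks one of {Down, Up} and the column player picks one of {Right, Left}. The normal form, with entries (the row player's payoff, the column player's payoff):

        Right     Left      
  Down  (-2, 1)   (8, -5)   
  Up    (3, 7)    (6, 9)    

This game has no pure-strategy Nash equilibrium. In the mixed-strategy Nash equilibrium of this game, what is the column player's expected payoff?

In a mixed equilibrium the column player is indifferent between Right and Left; this condition fixes p.
  the column player's payoff from Right: p·1 + (1−p)·7 = -6p + 7
  the column player's payoff from Left: p·(-5) + (1−p)·9 = -14p + 9
  -6p + 7 = -14p + 9  ⇒  8p = 2  ⇒  p = 1/4.
At equilibrium the column player is indifferent across columns, so the column player's payoff equals the payoff from Right: (1/4)·1 + (3/4)·7 = 11/2.

11/2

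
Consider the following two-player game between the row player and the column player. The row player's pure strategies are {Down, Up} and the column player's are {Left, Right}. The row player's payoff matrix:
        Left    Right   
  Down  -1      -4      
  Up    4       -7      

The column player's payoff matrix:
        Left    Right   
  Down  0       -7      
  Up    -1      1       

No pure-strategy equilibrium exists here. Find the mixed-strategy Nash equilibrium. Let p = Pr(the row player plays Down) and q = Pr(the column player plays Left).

p = 2/9, q = 3/8

In a mixed equilibrium the column player is indifferent between Left and Right; this condition fixes p.
  the column player's expected payoff from Left: p·0 + (1−p)·(-1) = p - 1
  the column player's expected payoff from Right: p·(-7) + (1−p)·1 = -8p + 1
  p - 1 = -8p + 1  ⇒  9p = 2  ⇒  p = 2/9.
The row player's indifference between Down and Up determines the column player's mixing probability q:
  the row player's payoff to Down: q·(-1) + (1−q)·(-4) = 3q - 4
  the row player's payoff to Up: q·4 + (1−q)·(-7) = 11q - 7
  3q - 4 = 11q - 7  ⇒  -8q = -3  ⇒  q = 3/8.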